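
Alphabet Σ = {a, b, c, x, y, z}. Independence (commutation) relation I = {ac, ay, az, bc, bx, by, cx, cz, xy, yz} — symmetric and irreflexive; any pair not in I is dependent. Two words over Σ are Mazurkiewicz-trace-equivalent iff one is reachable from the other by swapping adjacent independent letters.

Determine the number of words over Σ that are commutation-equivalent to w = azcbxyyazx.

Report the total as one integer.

960

0(a) covers ∅
1(z) covers ∅
2(c) covers ∅
3(b) covers 0:a, 1:z
4(x) covers 0:a, 1:z
5(y) covers 2:c
6(y) covers 5:y
7(a) covers 3:b, 4:x
8(z) covers 3:b, 4:x
9(x) covers 7:a, 8:z
floor of heap: 0:a, 1:z, 2:c
completions by unplaced set U, small U first (add the entries for U minus each lowest piece of U):
  |U|=1: {6}:1  {9}:1
  |U|=2: {5,6}:1  {6,9}:2  {7,9}:1  {8,9}:1
  |U|=3: {2,5,6}:1  {5,6,9}:3  {6,7,9}:3  {6,8,9}:3  {7,8,9}:2
  |U|=4: {2,5,6,9}:4  {3,7,8,9}:2  {4,7,8,9}:2  {5,6,7,9}:6  {5,6,8,9}:6  {6,7,8,9}:8
  |U|=5: {2,5,6,7,9}:10  {2,5,6,8,9}:10  {3,4,7,8,9}:4  {3,6,7,8,9}:10  {4,6,7,8,9}:10  {5,6,7,8,9}:20
  |U|=6: {0,3,4,7,8,9}:4  {1,3,4,7,8,9}:4  {2,5,6,7,8,9}:40  {3,4,6,7,8,9}:24  {3,5,6,7,8,9}:30  {4,5,6,7,8,9}:30
  |U|=7: {0,1,3,4,7,8,9}:8  {0,3,4,6,7,8,9}:28  {1,3,4,6,7,8,9}:28  {2,3,5,6,7,8,9}:70  {2,4,5,6,7,8,9}:70  {3,4,5,6,7,8,9}:84
  |U|=8: {0,1,3,4,6,7,8,9}:64  {0,3,4,5,6,7,8,9}:112  {1,3,4,5,6,7,8,9}:112  {2,3,4,5,6,7,8,9}:224
  start at 0(a): 336
  start at 1(z): 336
  start at 2(c): 288
sum over floor = 960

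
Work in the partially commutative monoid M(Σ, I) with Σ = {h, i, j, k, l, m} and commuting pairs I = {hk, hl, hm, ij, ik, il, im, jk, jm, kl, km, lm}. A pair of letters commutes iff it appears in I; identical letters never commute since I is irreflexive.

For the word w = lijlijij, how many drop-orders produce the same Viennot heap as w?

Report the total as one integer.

#0=l has no predecessor
#1=i has no predecessor
#2=j depends on [0:l]
#3=l depends on [2:j]
#4=i depends on [1:i]
#5=j depends on [3:l]
#6=i depends on [4:i]
#7=j depends on [5:j]
sources: [0:l, 1:i]
N(rest) = Σ N(rest − s) over sources s of rest; N(one piece) = 1:
  size 1 → [6]=1  [7]=1
  size 2 → [4,6]=1  [5,7]=1  [6,7]=2
  size 3 → [1,4,6]=1  [3,5,7]=1  [4,6,7]=3  [5,6,7]=3
  size 4 → [1,4,6,7]=4  [2,3,5,7]=1  [3,5,6,7]=4  [4,5,6,7]=6
  size 5 → [0,2,3,5,7]=1  [1,4,5,6,7]=10  [2,3,5,6,7]=5  [3,4,5,6,7]=10
  size 6 → [0,2,3,5,6,7]=6  [1,3,4,5,6,7]=20  [2,3,4,5,6,7]=15
  first=0(l) contributes 35
  first=1(i) contributes 21
|[w]| = 56

56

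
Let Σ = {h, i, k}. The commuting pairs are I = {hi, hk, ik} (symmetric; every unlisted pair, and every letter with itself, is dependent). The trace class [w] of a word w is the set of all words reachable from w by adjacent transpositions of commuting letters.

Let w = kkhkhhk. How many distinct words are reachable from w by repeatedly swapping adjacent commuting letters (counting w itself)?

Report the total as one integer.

35

0(k) covers ∅
1(k) covers 0:k
2(h) covers ∅
3(k) covers 1:k
4(h) covers 2:h
5(h) covers 4:h
6(k) covers 3:k
floor of heap: 0:k, 2:h
completions by unplaced set U, small U first (add the entries for U minus each lowest piece of U):
  |U|=1: {5}:1  {6}:1
  |U|=2: {3,6}:1  {4,5}:1  {5,6}:2
  |U|=3: {1,3,6}:1  {2,4,5}:1  {3,5,6}:3  {4,5,6}:3
  |U|=4: {0,1,3,6}:1  {1,3,5,6}:4  {2,4,5,6}:4  {3,4,5,6}:6
  |U|=5: {0,1,3,5,6}:5  {1,3,4,5,6}:10  {2,3,4,5,6}:10
  start at 0(k): 20
  start at 2(h): 15
sum over floor = 35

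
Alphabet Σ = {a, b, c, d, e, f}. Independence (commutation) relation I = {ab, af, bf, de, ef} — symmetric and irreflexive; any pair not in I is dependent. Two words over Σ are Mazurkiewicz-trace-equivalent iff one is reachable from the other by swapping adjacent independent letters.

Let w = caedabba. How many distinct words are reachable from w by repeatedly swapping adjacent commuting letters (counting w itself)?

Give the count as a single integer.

12

0(c) covers ∅
1(a) covers 0:c
2(e) covers 1:a
3(d) covers 1:a
4(a) covers 2:e, 3:d
5(b) covers 2:e, 3:d
6(b) covers 5:b
7(a) covers 4:a
floor of heap: 0:c
completions by unplaced set U, small U first (add the entries for U minus each lowest piece of U):
  |U|=1: {6}:1  {7}:1
  |U|=2: {4,7}:1  {5,6}:1  {6,7}:2
  |U|=3: {4,6,7}:3  {5,6,7}:3
  |U|=4: {4,5,6,7}:6
  |U|=5: {2,4,5,6,7}:6  {3,4,5,6,7}:6
  |U|=6: {2,3,4,5,6,7}:12
  start at 0(c): 12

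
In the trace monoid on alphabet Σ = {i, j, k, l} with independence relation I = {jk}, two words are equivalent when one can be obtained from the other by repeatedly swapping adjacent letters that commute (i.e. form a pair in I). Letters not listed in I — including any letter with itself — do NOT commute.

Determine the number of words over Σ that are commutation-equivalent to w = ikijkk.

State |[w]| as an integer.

drop 0:i onto floor
drop 1:k onto {0:i}
drop 2:i onto {1:k}
drop 3:j onto {2:i}
drop 4:k onto {2:i}
drop 5:k onto {4:k}
ground layer = {0:i}
drop-orders for the pieces not yet dropped (sum over which currently-grounded one goes next):
  1 to go: {3} 1  {5} 1
  2 to go: {3,5} 2  {4,5} 1
  3 to go: {3,4,5} 3
  4 to go: {2,3,4,5} 3
  if 0:i drops first: 3 orders

3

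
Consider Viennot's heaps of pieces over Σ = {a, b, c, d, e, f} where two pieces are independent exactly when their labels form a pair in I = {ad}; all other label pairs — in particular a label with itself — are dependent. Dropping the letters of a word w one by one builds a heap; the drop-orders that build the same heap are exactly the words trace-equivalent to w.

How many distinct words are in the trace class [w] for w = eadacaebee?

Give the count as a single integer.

3

drop 0:e onto floor
drop 1:a onto {0:e}
drop 2:d onto {0:e}
drop 3:a onto {1:a}
drop 4:c onto {2:d, 3:a}
drop 5:a onto {4:c}
drop 6:e onto {5:a}
drop 7:b onto {6:e}
drop 8:e onto {7:b}
drop 9:e onto {8:e}
ground layer = {0:e}
drop-orders for the pieces not yet dropped (sum over which currently-grounded one goes next):
  1 to go: {9} 1
  2 to go: {8,9} 1
  3 to go: {7,8,9} 1
  4 to go: {6,7,8,9} 1
  5 to go: {5,6,7,8,9} 1
  6 to go: {4,5,6,7,8,9} 1
  7 to go: {2,4,5,6,7,8,9} 1  {3,4,5,6,7,8,9} 1
  8 to go: {1,3,4,5,6,7,8,9} 1  {2,3,4,5,6,7,8,9} 2
  if 0:e drops first: 3 orders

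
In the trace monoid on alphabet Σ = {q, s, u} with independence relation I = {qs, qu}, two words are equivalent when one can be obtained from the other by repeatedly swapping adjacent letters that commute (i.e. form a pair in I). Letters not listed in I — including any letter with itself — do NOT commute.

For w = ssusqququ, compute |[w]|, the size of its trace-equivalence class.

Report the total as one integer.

0(s) covers ∅
1(s) covers 0:s
2(u) covers 1:s
3(s) covers 2:u
4(q) covers ∅
5(q) covers 4:q
6(u) covers 3:s
7(q) covers 5:q
8(u) covers 6:u
floor of heap: 0:s, 4:q
completions by unplaced set U, small U first (add the entries for U minus each lowest piece of U):
  |U|=1: {7}:1  {8}:1
  |U|=2: {5,7}:1  {6,8}:1  {7,8}:2
  |U|=3: {3,6,8}:1  {4,5,7}:1  {5,7,8}:3  {6,7,8}:3
  |U|=4: {2,3,6,8}:1  {3,6,7,8}:4  {4,5,7,8}:4  {5,6,7,8}:6
  |U|=5: {1,2,3,6,8}:1  {2,3,6,7,8}:5  {3,5,6,7,8}:10  {4,5,6,7,8}:10
  |U|=6: {0,1,2,3,6,8}:1  {1,2,3,6,7,8}:6  {2,3,5,6,7,8}:15  {3,4,5,6,7,8}:20
  |U|=7: {0,1,2,3,6,7,8}:7  {1,2,3,5,6,7,8}:21  {2,3,4,5,6,7,8}:35
  start at 0(s): 56
  start at 4(q): 28
sum over floor = 84

84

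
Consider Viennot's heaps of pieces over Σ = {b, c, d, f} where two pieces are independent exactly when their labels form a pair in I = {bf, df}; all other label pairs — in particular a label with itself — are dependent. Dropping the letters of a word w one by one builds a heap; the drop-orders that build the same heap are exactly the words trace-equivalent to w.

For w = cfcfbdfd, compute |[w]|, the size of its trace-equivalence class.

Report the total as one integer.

piece 0:c — minimal
piece 1:f rests on {0:c}
piece 2:c rests on {1:f}
piece 3:f rests on {2:c}
piece 4:b rests on {2:c}
piece 5:d rests on {4:b}
piece 6:f rests on {3:f}
piece 7:d rests on {5:d}
minimal pieces: {0:c}
ways to finish when only these pieces remain (= sum over removing one remaining piece with nothing left below it):
  1 left: {6}→1  {7}→1
  2 left: {3,6}→1  {5,7}→1  {6,7}→2
  3 left: {3,6,7}→3  {4,5,7}→1  {5,6,7}→3
  4 left: {3,5,6,7}→6  {4,5,6,7}→4
  5 left: {3,4,5,6,7}→10
  6 left: {2,3,4,5,6,7}→10
  placing 0:c first → 10 extensions

10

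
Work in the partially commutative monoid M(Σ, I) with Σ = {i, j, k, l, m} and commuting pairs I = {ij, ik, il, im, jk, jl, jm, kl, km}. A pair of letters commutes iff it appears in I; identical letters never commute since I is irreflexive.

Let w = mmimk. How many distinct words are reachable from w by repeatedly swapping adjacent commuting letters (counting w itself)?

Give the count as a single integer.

#0=m has no predecessor
#1=m depends on [0:m]
#2=i has no predecessor
#3=m depends on [1:m]
#4=k has no predecessor
sources: [0:m, 2:i, 4:k]
N(rest) = Σ N(rest − s) over sources s of rest; N(one piece) = 1:
  size 1 → [2]=1  [3]=1  [4]=1
  size 2 → [1,3]=1  [2,3]=2  [2,4]=2  [3,4]=2
  size 3 → [0,1,3]=1  [1,2,3]=3  [1,3,4]=3  [2,3,4]=6
  first=0(m) contributes 12
  first=2(i) contributes 4
  first=4(k) contributes 4
|[w]| = 20

20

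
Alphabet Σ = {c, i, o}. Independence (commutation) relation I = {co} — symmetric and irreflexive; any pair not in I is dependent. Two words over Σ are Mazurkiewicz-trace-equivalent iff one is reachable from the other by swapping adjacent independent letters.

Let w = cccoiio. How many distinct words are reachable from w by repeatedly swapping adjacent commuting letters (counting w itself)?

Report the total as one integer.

4

0(c) covers ∅
1(c) covers 0:c
2(c) covers 1:c
3(o) covers ∅
4(i) covers 2:c, 3:o
5(i) covers 4:i
6(o) covers 5:i
floor of heap: 0:c, 3:o
completions by unplaced set U, small U first (add the entries for U minus each lowest piece of U):
  |U|=1: {6}:1
  |U|=2: {5,6}:1
  |U|=3: {4,5,6}:1
  |U|=4: {2,4,5,6}:1  {3,4,5,6}:1
  |U|=5: {1,2,4,5,6}:1  {2,3,4,5,6}:2
  start at 0(c): 3
  start at 3(o): 1
sum over floor = 4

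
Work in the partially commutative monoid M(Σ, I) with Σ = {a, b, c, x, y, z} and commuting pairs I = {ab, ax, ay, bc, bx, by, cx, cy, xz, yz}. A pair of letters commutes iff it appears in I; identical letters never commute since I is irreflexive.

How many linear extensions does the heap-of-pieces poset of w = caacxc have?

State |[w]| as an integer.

6

0(c) covers ∅
1(a) covers 0:c
2(a) covers 1:a
3(c) covers 2:a
4(x) covers ∅
5(c) covers 3:c
floor of heap: 0:c, 4:x
completions by unplaced set U, small U first (add the entries for U minus each lowest piece of U):
  |U|=1: {4}:1  {5}:1
  |U|=2: {3,5}:1  {4,5}:2
  |U|=3: {2,3,5}:1  {3,4,5}:3
  |U|=4: {1,2,3,5}:1  {2,3,4,5}:4
  start at 0(c): 5
  start at 4(x): 1
sum over floor = 6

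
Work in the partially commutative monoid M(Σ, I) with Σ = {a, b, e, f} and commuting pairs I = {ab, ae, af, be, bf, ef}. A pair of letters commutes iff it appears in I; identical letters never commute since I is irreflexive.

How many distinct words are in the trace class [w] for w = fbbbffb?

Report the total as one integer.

drop 0:f onto floor
drop 1:b onto floor
drop 2:b onto {1:b}
drop 3:b onto {2:b}
drop 4:f onto {0:f}
drop 5:f onto {4:f}
drop 6:b onto {3:b}
ground layer = {0:f, 1:b}
drop-orders for the pieces not yet dropped (sum over which currently-grounded one goes next):
  1 to go: {5} 1  {6} 1
  2 to go: {3,6} 1  {4,5} 1  {5,6} 2
  3 to go: {0,4,5} 1  {2,3,6} 1  {3,5,6} 3  {4,5,6} 3
  4 to go: {0,4,5,6} 4  {1,2,3,6} 1  {2,3,5,6} 4  {3,4,5,6} 6
  5 to go: {0,3,4,5,6} 10  {1,2,3,5,6} 5  {2,3,4,5,6} 10
  if 0:f drops first: 15 orders
  if 1:b drops first: 20 orders
heap linearizations: 35

35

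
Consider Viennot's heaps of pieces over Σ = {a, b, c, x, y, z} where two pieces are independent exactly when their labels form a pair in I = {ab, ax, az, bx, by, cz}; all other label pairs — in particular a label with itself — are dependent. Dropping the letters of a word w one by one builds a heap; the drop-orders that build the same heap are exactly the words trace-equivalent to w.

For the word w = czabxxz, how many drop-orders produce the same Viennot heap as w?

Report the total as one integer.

0(c) covers ∅
1(z) covers ∅
2(a) covers 0:c
3(b) covers 0:c, 1:z
4(x) covers 0:c, 1:z
5(x) covers 4:x
6(z) covers 3:b, 5:x
floor of heap: 0:c, 1:z
completions by unplaced set U, small U first (add the entries for U minus each lowest piece of U):
  |U|=1: {2}:1  {6}:1
  |U|=2: {2,6}:2  {3,6}:1  {5,6}:1
  |U|=3: {2,3,6}:3  {2,5,6}:3  {3,5,6}:2  {4,5,6}:1
  |U|=4: {2,3,5,6}:8  {2,4,5,6}:4  {3,4,5,6}:3
  |U|=5: {1,3,4,5,6}:3  {2,3,4,5,6}:15
  start at 0(c): 18
  start at 1(z): 15
sum over floor = 33

33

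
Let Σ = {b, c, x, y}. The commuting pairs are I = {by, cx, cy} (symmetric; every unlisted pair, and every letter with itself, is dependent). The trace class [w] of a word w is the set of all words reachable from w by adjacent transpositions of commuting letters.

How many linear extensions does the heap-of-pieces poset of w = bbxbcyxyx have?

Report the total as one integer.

piece 0:b — minimal
piece 1:b rests on {0:b}
piece 2:x rests on {1:b}
piece 3:b rests on {2:x}
piece 4:c rests on {3:b}
piece 5:y rests on {2:x}
piece 6:x rests on {3:b, 5:y}
piece 7:y rests on {6:x}
piece 8:x rests on {7:y}
minimal pieces: {0:b}
ways to finish when only these pieces remain (= sum over removing one remaining piece with nothing left below it):
  1 left: {4}→1  {8}→1
  2 left: {4,8}→2  {7,8}→1
  3 left: {4,7,8}→3  {6,7,8}→1
  4 left: {4,6,7,8}→4  {5,6,7,8}→1
  5 left: {3,4,6,7,8}→4  {4,5,6,7,8}→5
  6 left: {3,4,5,6,7,8}→9
  7 left: {2,3,4,5,6,7,8}→9
  placing 0:b first → 9 extensions

9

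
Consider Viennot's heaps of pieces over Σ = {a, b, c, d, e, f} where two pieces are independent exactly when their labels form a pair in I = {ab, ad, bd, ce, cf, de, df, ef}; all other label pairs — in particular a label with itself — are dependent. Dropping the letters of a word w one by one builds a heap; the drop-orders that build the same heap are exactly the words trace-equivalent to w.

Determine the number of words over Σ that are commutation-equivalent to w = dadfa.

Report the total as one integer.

10

0(d) covers ∅
1(a) covers ∅
2(d) covers 0:d
3(f) covers 1:a
4(a) covers 3:f
floor of heap: 0:d, 1:a
completions by unplaced set U, small U first (add the entries for U minus each lowest piece of U):
  |U|=1: {2}:1  {4}:1
  |U|=2: {0,2}:1  {2,4}:2  {3,4}:1
  |U|=3: {0,2,4}:3  {1,3,4}:1  {2,3,4}:3
  start at 0(d): 4
  start at 1(a): 6
sum over floor = 10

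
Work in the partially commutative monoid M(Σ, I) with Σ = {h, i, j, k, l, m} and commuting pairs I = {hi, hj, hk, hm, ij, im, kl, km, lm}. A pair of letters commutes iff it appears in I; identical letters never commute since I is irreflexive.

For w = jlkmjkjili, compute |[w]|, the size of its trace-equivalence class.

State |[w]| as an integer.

12

piece 0:j — minimal
piece 1:l rests on {0:j}
piece 2:k rests on {0:j}
piece 3:m rests on {0:j}
piece 4:j rests on {1:l, 2:k, 3:m}
piece 5:k rests on {4:j}
piece 6:j rests on {5:k}
piece 7:i rests on {5:k}
piece 8:l rests on {6:j, 7:i}
piece 9:i rests on {8:l}
minimal pieces: {0:j}
ways to finish when only these pieces remain (= sum over removing one remaining piece with nothing left below it):
  1 left: {9}→1
  2 left: {8,9}→1
  3 left: {6,8,9}→1  {7,8,9}→1
  4 left: {6,7,8,9}→2
  5 left: {5,6,7,8,9}→2
  6 left: {4,5,6,7,8,9}→2
  7 left: {1,4,5,6,7,8,9}→2  {2,4,5,6,7,8,9}→2  {3,4,5,6,7,8,9}→2
  8 left: {1,2,4,5,6,7,8,9}→4  {1,3,4,5,6,7,8,9}→4  {2,3,4,5,6,7,8,9}→4
  placing 0:j first → 12 extensions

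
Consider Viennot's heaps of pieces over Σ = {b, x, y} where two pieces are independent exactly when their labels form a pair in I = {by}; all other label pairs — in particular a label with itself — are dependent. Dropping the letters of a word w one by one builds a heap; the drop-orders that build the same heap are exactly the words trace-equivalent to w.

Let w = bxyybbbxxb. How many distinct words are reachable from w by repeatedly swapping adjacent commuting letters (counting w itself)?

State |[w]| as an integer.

piece 0:b — minimal
piece 1:x rests on {0:b}
piece 2:y rests on {1:x}
piece 3:y rests on {2:y}
piece 4:b rests on {1:x}
piece 5:b rests on {4:b}
piece 6:b rests on {5:b}
piece 7:x rests on {3:y, 6:b}
piece 8:x rests on {7:x}
piece 9:b rests on {8:x}
minimal pieces: {0:b}
ways to finish when only these pieces remain (= sum over removing one remaining piece with nothing left below it):
  1 left: {9}→1
  2 left: {8,9}→1
  3 left: {7,8,9}→1
  4 left: {3,7,8,9}→1  {6,7,8,9}→1
  5 left: {2,3,7,8,9}→1  {3,6,7,8,9}→2  {5,6,7,8,9}→1
  6 left: {2,3,6,7,8,9}→3  {3,5,6,7,8,9}→3  {4,5,6,7,8,9}→1
  7 left: {2,3,5,6,7,8,9}→6  {3,4,5,6,7,8,9}→4
  8 left: {2,3,4,5,6,7,8,9}→10
  placing 0:b first → 10 extensions

10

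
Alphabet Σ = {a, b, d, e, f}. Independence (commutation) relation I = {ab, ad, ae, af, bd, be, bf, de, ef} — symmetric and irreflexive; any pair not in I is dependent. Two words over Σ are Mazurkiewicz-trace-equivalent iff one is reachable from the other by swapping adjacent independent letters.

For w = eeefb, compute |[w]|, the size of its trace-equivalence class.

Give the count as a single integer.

0(e) covers ∅
1(e) covers 0:e
2(e) covers 1:e
3(f) covers ∅
4(b) covers ∅
floor of heap: 0:e, 3:f, 4:b
completions by unplaced set U, small U first (add the entries for U minus each lowest piece of U):
  |U|=1: {2}:1  {3}:1  {4}:1
  |U|=2: {1,2}:1  {2,3}:2  {2,4}:2  {3,4}:2
  |U|=3: {0,1,2}:1  {1,2,3}:3  {1,2,4}:3  {2,3,4}:6
  start at 0(e): 12
  start at 3(f): 4
  start at 4(b): 4
sum over floor = 20

20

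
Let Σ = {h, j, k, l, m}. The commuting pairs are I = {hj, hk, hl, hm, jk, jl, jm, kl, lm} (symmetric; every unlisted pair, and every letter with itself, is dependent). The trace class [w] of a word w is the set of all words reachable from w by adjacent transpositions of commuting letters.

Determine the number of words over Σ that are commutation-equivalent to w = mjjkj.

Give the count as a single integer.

#0=m has no predecessor
#1=j has no predecessor
#2=j depends on [1:j]
#3=k depends on [0:m]
#4=j depends on [2:j]
sources: [0:m, 1:j]
N(rest) = Σ N(rest − s) over sources s of rest; N(one piece) = 1:
  size 1 → [3]=1  [4]=1
  size 2 → [0,3]=1  [2,4]=1  [3,4]=2
  size 3 → [0,3,4]=3  [1,2,4]=1  [2,3,4]=3
  first=0(m) contributes 4
  first=1(j) contributes 6
|[w]| = 10

10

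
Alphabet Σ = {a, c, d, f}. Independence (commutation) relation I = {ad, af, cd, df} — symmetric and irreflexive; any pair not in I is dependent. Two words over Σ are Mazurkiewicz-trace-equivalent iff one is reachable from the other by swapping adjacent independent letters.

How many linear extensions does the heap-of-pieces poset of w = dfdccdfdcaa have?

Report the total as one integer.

330

#0=d has no predecessor
#1=f has no predecessor
#2=d depends on [0:d]
#3=c depends on [1:f]
#4=c depends on [3:c]
#5=d depends on [2:d]
#6=f depends on [4:c]
#7=d depends on [5:d]
#8=c depends on [6:f]
#9=a depends on [8:c]
#10=a depends on [9:a]
sources: [0:d, 1:f]
N(rest) = Σ N(rest − s) over sources s of rest; N(one piece) = 1:
  size 1 → [7]=1  [10]=1
  size 2 → [5,7]=1  [7,10]=2  [9,10]=1
  size 3 → [2,5,7]=1  [5,7,10]=3  [7,9,10]=3  [8,9,10]=1
  size 4 → [0,2,5,7]=1  [2,5,7,10]=4  [5,7,9,10]=6  [6,8,9,10]=1  [7,8,9,10]=4
  size 5 → [0,2,5,7,10]=5  [2,5,7,9,10]=10  [4,6,8,9,10]=1  [5,7,8,9,10]=10  [6,7,8,9,10]=5
  size 6 → [0,2,5,7,9,10]=15  [2,5,7,8,9,10]=20  [3,4,6,8,9,10]=1  [4,6,7,8,9,10]=6  [5,6,7,8,9,10]=15
  size 7 → [0,2,5,7,8,9,10]=35  [1,3,4,6,8,9,10]=1  [2,5,6,7,8,9,10]=35  [3,4,6,7,8,9,10]=7  [4,5,6,7,8,9,10]=21
  size 8 → [0,2,5,6,7,8,9,10]=70  [1,3,4,6,7,8,9,10]=8  [2,4,5,6,7,8,9,10]=56  [3,4,5,6,7,8,9,10]=28
  size 9 → [0,2,4,5,6,7,8,9,10]=126  [1,3,4,5,6,7,8,9,10]=36  [2,3,4,5,6,7,8,9,10]=84
  first=0(d) contributes 120
  first=1(f) contributes 210
|[w]| = 330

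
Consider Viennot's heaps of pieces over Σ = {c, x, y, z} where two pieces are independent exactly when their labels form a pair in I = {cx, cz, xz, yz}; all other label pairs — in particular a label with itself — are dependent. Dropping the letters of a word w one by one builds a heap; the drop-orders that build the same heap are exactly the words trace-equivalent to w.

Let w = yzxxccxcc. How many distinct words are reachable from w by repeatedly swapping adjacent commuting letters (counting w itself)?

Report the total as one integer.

315

#0=y has no predecessor
#1=z has no predecessor
#2=x depends on [0:y]
#3=x depends on [2:x]
#4=c depends on [0:y]
#5=c depends on [4:c]
#6=x depends on [3:x]
#7=c depends on [5:c]
#8=c depends on [7:c]
sources: [0:y, 1:z]
N(rest) = Σ N(rest − s) over sources s of rest; N(one piece) = 1:
  size 1 → [1]=1  [6]=1  [8]=1
  size 2 → [1,6]=2  [1,8]=2  [3,6]=1  [6,8]=2  [7,8]=1
  size 3 → [1,3,6]=3  [1,6,8]=6  [1,7,8]=3  [2,3,6]=1  [3,6,8]=3  [5,7,8]=1  [6,7,8]=3
  size 4 → [1,2,3,6]=4  [1,3,6,8]=12  [1,5,7,8]=4  [1,6,7,8]=12  [2,3,6,8]=4  [3,6,7,8]=6  [4,5,7,8]=1  [5,6,7,8]=4
  size 5 → [1,2,3,6,8]=20  [1,3,6,7,8]=30  [1,4,5,7,8]=5  [1,5,6,7,8]=20  [2,3,6,7,8]=10  [3,5,6,7,8]=10  [4,5,6,7,8]=5
  size 6 → [1,2,3,6,7,8]=60  [1,3,5,6,7,8]=60  [1,4,5,6,7,8]=30  [2,3,5,6,7,8]=20  [3,4,5,6,7,8]=15
  size 7 → [1,2,3,5,6,7,8]=140  [1,3,4,5,6,7,8]=105  [2,3,4,5,6,7,8]=35
  first=0(y) contributes 280
  first=1(z) contributes 35
|[w]| = 315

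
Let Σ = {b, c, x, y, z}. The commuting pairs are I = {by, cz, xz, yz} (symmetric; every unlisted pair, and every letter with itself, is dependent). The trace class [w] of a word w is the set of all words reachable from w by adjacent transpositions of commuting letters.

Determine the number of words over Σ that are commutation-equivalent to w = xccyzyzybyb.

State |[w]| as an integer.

265

#0=x has no predecessor
#1=c depends on [0:x]
#2=c depends on [1:c]
#3=y depends on [2:c]
#4=z has no predecessor
#5=y depends on [3:y]
#6=z depends on [4:z]
#7=y depends on [5:y]
#8=b depends on [2:c, 6:z]
#9=y depends on [7:y]
#10=b depends on [8:b]
sources: [0:x, 4:z]
N(rest) = Σ N(rest − s) over sources s of rest; N(one piece) = 1:
  size 1 → [9]=1  [10]=1
  size 2 → [7,9]=1  [8,10]=1  [9,10]=2
  size 3 → [5,7,9]=1  [6,8,10]=1  [7,9,10]=3  [8,9,10]=3
  size 4 → [3,5,7,9]=1  [4,6,8,10]=1  [5,7,9,10]=4  [6,8,9,10]=4  [7,8,9,10]=6
  size 5 → [3,5,7,9,10]=5  [4,6,8,9,10]=5  [5,7,8,9,10]=10  [6,7,8,9,10]=10
  size 6 → [3,5,7,8,9,10]=15  [4,6,7,8,9,10]=15  [5,6,7,8,9,10]=20
  size 7 → [2,3,5,7,8,9,10]=15  [3,5,6,7,8,9,10]=35  [4,5,6,7,8,9,10]=35
  size 8 → [1,2,3,5,7,8,9,10]=15  [2,3,5,6,7,8,9,10]=50  [3,4,5,6,7,8,9,10]=70
  size 9 → [0,1,2,3,5,7,8,9,10]=15  [1,2,3,5,6,7,8,9,10]=65  [2,3,4,5,6,7,8,9,10]=120
  first=0(x) contributes 185
  first=4(z) contributes 80
|[w]| = 265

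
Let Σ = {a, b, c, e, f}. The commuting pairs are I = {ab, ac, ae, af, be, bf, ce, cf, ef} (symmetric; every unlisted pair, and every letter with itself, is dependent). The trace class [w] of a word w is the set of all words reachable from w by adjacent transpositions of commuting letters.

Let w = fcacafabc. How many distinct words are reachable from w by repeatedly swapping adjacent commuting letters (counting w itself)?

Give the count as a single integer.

1260

drop 0:f onto floor
drop 1:c onto floor
drop 2:a onto floor
drop 3:c onto {1:c}
drop 4:a onto {2:a}
drop 5:f onto {0:f}
drop 6:a onto {4:a}
drop 7:b onto {3:c}
drop 8:c onto {7:b}
ground layer = {0:f, 1:c, 2:a}
drop-orders for the pieces not yet dropped (sum over which currently-grounded one goes next):
  1 to go: {5} 1  {6} 1  {8} 1
  2 to go: {0,5} 1  {4,6} 1  {5,6} 2  {5,8} 2  {6,8} 2  {7,8} 1
  3 to go: {0,5,6} 3  {0,5,8} 3  {2,4,6} 1  {3,7,8} 1  {4,5,6} 3  {4,6,8} 3  {5,6,8} 6  {5,7,8} 3  {6,7,8} 3
  4 to go: {0,4,5,6} 6  {0,5,6,8} 12  {0,5,7,8} 6  {1,3,7,8} 1  {2,4,5,6} 4  {2,4,6,8} 4  {3,5,7,8} 4  {3,6,7,8} 4  {4,5,6,8} 12  {4,6,7,8} 6  {5,6,7,8} 12
  5 to go: {0,2,4,5,6} 10  {0,3,5,7,8} 10  {0,4,5,6,8} 30  {0,5,6,7,8} 30  {1,3,5,7,8} 5  {1,3,6,7,8} 5  {2,4,5,6,8} 20  {2,4,6,7,8} 10  {3,4,6,7,8} 10  {3,5,6,7,8} 20  {4,5,6,7,8} 30
  6 to go: {0,1,3,5,7,8} 15  {0,2,4,5,6,8} 60  {0,3,5,6,7,8} 60  {0,4,5,6,7,8} 90  {1,3,4,6,7,8} 15  {1,3,5,6,7,8} 30  {2,3,4,6,7,8} 20  {2,4,5,6,7,8} 60  {3,4,5,6,7,8} 60
  7 to go: {0,1,3,5,6,7,8} 105  {0,2,4,5,6,7,8} 210  {0,3,4,5,6,7,8} 210  {1,2,3,4,6,7,8} 35  {1,3,4,5,6,7,8} 105  {2,3,4,5,6,7,8} 140
  if 0:f drops first: 280 orders
  if 1:c drops first: 560 orders
  if 2:a drops first: 420 orders
heap linearizations: 1260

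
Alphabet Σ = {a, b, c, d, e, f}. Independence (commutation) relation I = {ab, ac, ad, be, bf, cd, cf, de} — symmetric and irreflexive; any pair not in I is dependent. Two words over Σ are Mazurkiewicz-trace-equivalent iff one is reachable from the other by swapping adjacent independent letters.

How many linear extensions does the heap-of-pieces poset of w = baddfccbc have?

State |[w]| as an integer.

145

piece 0:b — minimal
piece 1:a — minimal
piece 2:d rests on {0:b}
piece 3:d rests on {2:d}
piece 4:f rests on {1:a, 3:d}
piece 5:c rests on {0:b}
piece 6:c rests on {5:c}
piece 7:b rests on {3:d, 6:c}
piece 8:c rests on {7:b}
minimal pieces: {0:b, 1:a}
ways to finish when only these pieces remain (= sum over removing one remaining piece with nothing left below it):
  1 left: {4}→1  {8}→1
  2 left: {1,4}→1  {4,8}→2  {7,8}→1
  3 left: {1,4,8}→3  {4,7,8}→3  {6,7,8}→1
  4 left: {1,4,7,8}→6  {3,4,7,8}→3  {4,6,7,8}→4  {5,6,7,8}→1
  5 left: {1,3,4,7,8}→9  {1,4,6,7,8}→10  {2,3,4,7,8}→3  {3,4,6,7,8}→7  {4,5,6,7,8}→5
  6 left: {1,2,3,4,7,8}→12  {1,3,4,6,7,8}→26  {1,4,5,6,7,8}→15  {2,3,4,6,7,8}→10  {3,4,5,6,7,8}→12
  7 left: {1,2,3,4,6,7,8}→48  {1,3,4,5,6,7,8}→53  {2,3,4,5,6,7,8}→22
  placing 0:b first → 123 extensions
  placing 1:a first → 22 extensions
total linear extensions = 145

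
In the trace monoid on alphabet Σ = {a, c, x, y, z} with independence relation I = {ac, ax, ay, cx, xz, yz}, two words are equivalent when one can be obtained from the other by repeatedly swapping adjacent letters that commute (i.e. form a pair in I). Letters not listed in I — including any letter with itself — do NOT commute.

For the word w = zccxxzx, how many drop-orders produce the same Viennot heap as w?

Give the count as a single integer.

35

0(z) covers ∅
1(c) covers 0:z
2(c) covers 1:c
3(x) covers ∅
4(x) covers 3:x
5(z) covers 2:c
6(x) covers 4:x
floor of heap: 0:z, 3:x
completions by unplaced set U, small U first (add the entries for U minus each lowest piece of U):
  |U|=1: {5}:1  {6}:1
  |U|=2: {2,5}:1  {4,6}:1  {5,6}:2
  |U|=3: {1,2,5}:1  {2,5,6}:3  {3,4,6}:1  {4,5,6}:3
  |U|=4: {0,1,2,5}:1  {1,2,5,6}:4  {2,4,5,6}:6  {3,4,5,6}:4
  |U|=5: {0,1,2,5,6}:5  {1,2,4,5,6}:10  {2,3,4,5,6}:10
  start at 0(z): 20
  start at 3(x): 15
sum over floor = 35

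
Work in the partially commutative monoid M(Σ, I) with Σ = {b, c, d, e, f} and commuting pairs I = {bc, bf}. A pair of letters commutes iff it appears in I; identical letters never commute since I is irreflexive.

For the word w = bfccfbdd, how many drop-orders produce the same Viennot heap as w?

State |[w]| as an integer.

15

#0=b has no predecessor
#1=f has no predecessor
#2=c depends on [1:f]
#3=c depends on [2:c]
#4=f depends on [3:c]
#5=b depends on [0:b]
#6=d depends on [4:f, 5:b]
#7=d depends on [6:d]
sources: [0:b, 1:f]
N(rest) = Σ N(rest − s) over sources s of rest; N(one piece) = 1:
  size 1 → [7]=1
  size 2 → [6,7]=1
  size 3 → [4,6,7]=1  [5,6,7]=1
  size 4 → [0,5,6,7]=1  [3,4,6,7]=1  [4,5,6,7]=2
  size 5 → [0,4,5,6,7]=3  [2,3,4,6,7]=1  [3,4,5,6,7]=3
  size 6 → [0,3,4,5,6,7]=6  [1,2,3,4,6,7]=1  [2,3,4,5,6,7]=4
  first=0(b) contributes 5
  first=1(f) contributes 10
|[w]| = 15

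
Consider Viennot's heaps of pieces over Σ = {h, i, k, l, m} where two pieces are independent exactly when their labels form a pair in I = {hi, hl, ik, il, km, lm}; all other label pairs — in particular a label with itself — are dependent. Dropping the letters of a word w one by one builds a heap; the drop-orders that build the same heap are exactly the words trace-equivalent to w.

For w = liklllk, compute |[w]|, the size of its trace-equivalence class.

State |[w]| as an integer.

#0=l has no predecessor
#1=i has no predecessor
#2=k depends on [0:l]
#3=l depends on [2:k]
#4=l depends on [3:l]
#5=l depends on [4:l]
#6=k depends on [5:l]
sources: [0:l, 1:i]
N(rest) = Σ N(rest − s) over sources s of rest; N(one piece) = 1:
  size 1 → [1]=1  [6]=1
  size 2 → [1,6]=2  [5,6]=1
  size 3 → [1,5,6]=3  [4,5,6]=1
  size 4 → [1,4,5,6]=4  [3,4,5,6]=1
  size 5 → [1,3,4,5,6]=5  [2,3,4,5,6]=1
  first=0(l) contributes 6
  first=1(i) contributes 1
|[w]| = 7

7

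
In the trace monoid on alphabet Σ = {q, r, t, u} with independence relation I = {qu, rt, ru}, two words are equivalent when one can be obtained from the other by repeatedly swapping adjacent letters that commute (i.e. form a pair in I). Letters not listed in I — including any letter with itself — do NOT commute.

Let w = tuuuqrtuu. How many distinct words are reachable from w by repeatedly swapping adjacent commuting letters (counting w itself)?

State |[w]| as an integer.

22

drop 0:t onto floor
drop 1:u onto {0:t}
drop 2:u onto {1:u}
drop 3:u onto {2:u}
drop 4:q onto {0:t}
drop 5:r onto {4:q}
drop 6:t onto {3:u, 4:q}
drop 7:u onto {6:t}
drop 8:u onto {7:u}
ground layer = {0:t}
drop-orders for the pieces not yet dropped (sum over which currently-grounded one goes next):
  1 to go: {5} 1  {8} 1
  2 to go: {5,8} 2  {7,8} 1
  3 to go: {5,7,8} 3  {6,7,8} 1
  4 to go: {3,6,7,8} 1  {5,6,7,8} 4
  5 to go: {2,3,6,7,8} 1  {3,5,6,7,8} 5  {4,5,6,7,8} 4
  6 to go: {1,2,3,6,7,8} 1  {2,3,5,6,7,8} 6  {3,4,5,6,7,8} 9
  7 to go: {1,2,3,5,6,7,8} 7  {2,3,4,5,6,7,8} 15
  if 0:t drops first: 22 orders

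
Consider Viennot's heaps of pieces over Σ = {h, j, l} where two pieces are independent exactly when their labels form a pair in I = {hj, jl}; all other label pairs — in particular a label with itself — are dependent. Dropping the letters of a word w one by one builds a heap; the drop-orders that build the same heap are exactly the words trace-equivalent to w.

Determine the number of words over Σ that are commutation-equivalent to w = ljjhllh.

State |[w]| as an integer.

21

piece 0:l — minimal
piece 1:j — minimal
piece 2:j rests on {1:j}
piece 3:h rests on {0:l}
piece 4:l rests on {3:h}
piece 5:l rests on {4:l}
piece 6:h rests on {5:l}
minimal pieces: {0:l, 1:j}
ways to finish when only these pieces remain (= sum over removing one remaining piece with nothing left below it):
  1 left: {2}→1  {6}→1
  2 left: {1,2}→1  {2,6}→2  {5,6}→1
  3 left: {1,2,6}→3  {2,5,6}→3  {4,5,6}→1
  4 left: {1,2,5,6}→6  {2,4,5,6}→4  {3,4,5,6}→1
  5 left: {0,3,4,5,6}→1  {1,2,4,5,6}→10  {2,3,4,5,6}→5
  placing 0:l first → 15 extensions
  placing 1:j first → 6 extensions
total linear extensions = 21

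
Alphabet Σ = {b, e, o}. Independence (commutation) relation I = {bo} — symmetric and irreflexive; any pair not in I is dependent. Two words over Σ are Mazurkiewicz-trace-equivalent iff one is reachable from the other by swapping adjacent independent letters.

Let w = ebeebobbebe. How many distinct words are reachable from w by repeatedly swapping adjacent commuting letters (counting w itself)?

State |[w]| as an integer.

4

drop 0:e onto floor
drop 1:b onto {0:e}
drop 2:e onto {1:b}
drop 3:e onto {2:e}
drop 4:b onto {3:e}
drop 5:o onto {3:e}
drop 6:b onto {4:b}
drop 7:b onto {6:b}
drop 8:e onto {5:o, 7:b}
drop 9:b onto {8:e}
drop 10:e onto {9:b}
ground layer = {0:e}
drop-orders for the pieces not yet dropped (sum over which currently-grounded one goes next):
  1 to go: {10} 1
  2 to go: {9,10} 1
  3 to go: {8,9,10} 1
  4 to go: {5,8,9,10} 1  {7,8,9,10} 1
  5 to go: {5,7,8,9,10} 2  {6,7,8,9,10} 1
  6 to go: {4,6,7,8,9,10} 1  {5,6,7,8,9,10} 3
  7 to go: {4,5,6,7,8,9,10} 4
  8 to go: {3,4,5,6,7,8,9,10} 4
  9 to go: {2,3,4,5,6,7,8,9,10} 4
  if 0:e drops first: 4 orders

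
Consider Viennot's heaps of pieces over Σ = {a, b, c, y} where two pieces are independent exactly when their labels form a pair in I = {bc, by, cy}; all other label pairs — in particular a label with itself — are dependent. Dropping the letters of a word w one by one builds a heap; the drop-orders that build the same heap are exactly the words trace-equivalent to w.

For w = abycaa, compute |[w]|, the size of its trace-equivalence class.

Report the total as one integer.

0(a) covers ∅
1(b) covers 0:a
2(y) covers 0:a
3(c) covers 0:a
4(a) covers 1:b, 2:y, 3:c
5(a) covers 4:a
floor of heap: 0:a
completions by unplaced set U, small U first (add the entries for U minus each lowest piece of U):
  |U|=1: {5}:1
  |U|=2: {4,5}:1
  |U|=3: {1,4,5}:1  {2,4,5}:1  {3,4,5}:1
  |U|=4: {1,2,4,5}:2  {1,3,4,5}:2  {2,3,4,5}:2
  start at 0(a): 6

6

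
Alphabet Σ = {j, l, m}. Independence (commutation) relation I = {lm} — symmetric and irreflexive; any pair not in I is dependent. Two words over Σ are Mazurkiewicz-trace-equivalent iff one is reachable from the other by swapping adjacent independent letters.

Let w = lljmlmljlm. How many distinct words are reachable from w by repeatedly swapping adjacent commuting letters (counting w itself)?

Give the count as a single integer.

#0=l has no predecessor
#1=l depends on [0:l]
#2=j depends on [1:l]
#3=m depends on [2:j]
#4=l depends on [2:j]
#5=m depends on [3:m]
#6=l depends on [4:l]
#7=j depends on [5:m, 6:l]
#8=l depends on [7:j]
#9=m depends on [7:j]
sources: [0:l]
N(rest) = Σ N(rest − s) over sources s of rest; N(one piece) = 1:
  size 1 → [8]=1  [9]=1
  size 2 → [8,9]=2
  size 3 → [7,8,9]=2
  size 4 → [5,7,8,9]=2  [6,7,8,9]=2
  size 5 → [3,5,7,8,9]=2  [4,6,7,8,9]=2  [5,6,7,8,9]=4
  size 6 → [3,5,6,7,8,9]=6  [4,5,6,7,8,9]=6
  size 7 → [3,4,5,6,7,8,9]=12
  size 8 → [2,3,4,5,6,7,8,9]=12
  first=0(l) contributes 12

12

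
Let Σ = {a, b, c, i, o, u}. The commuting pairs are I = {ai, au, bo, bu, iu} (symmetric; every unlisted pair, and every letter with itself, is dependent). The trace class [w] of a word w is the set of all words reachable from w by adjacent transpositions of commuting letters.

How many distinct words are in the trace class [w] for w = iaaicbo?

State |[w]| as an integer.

12

piece 0:i — minimal
piece 1:a — minimal
piece 2:a rests on {1:a}
piece 3:i rests on {0:i}
piece 4:c rests on {2:a, 3:i}
piece 5:b rests on {4:c}
piece 6:o rests on {4:c}
minimal pieces: {0:i, 1:a}
ways to finish when only these pieces remain (= sum over removing one remaining piece with nothing left below it):
  1 left: {5}→1  {6}→1
  2 left: {5,6}→2
  3 left: {4,5,6}→2
  4 left: {2,4,5,6}→2  {3,4,5,6}→2
  5 left: {0,3,4,5,6}→2  {1,2,4,5,6}→2  {2,3,4,5,6}→4
  placing 0:i first → 6 extensions
  placing 1:a first → 6 extensions
total linear extensions = 12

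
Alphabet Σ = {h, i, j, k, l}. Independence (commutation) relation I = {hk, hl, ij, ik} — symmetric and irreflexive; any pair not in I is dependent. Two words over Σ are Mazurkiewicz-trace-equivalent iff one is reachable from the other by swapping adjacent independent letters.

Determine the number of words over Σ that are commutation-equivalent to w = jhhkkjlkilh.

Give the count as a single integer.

30

drop 0:j onto floor
drop 1:h onto {0:j}
drop 2:h onto {1:h}
drop 3:k onto {0:j}
drop 4:k onto {3:k}
drop 5:j onto {2:h, 4:k}
drop 6:l onto {5:j}
drop 7:k onto {6:l}
drop 8:i onto {6:l}
drop 9:l onto {7:k, 8:i}
drop 10:h onto {8:i}
ground layer = {0:j}
drop-orders for the pieces not yet dropped (sum over which currently-grounded one goes next):
  1 to go: {9} 1  {10} 1
  2 to go: {7,9} 1  {9,10} 2
  3 to go: {7,9,10} 3  {8,9,10} 2
  4 to go: {7,8,9,10} 5
  5 to go: {6,7,8,9,10} 5
  6 to go: {5,6,7,8,9,10} 5
  7 to go: {2,5,6,7,8,9,10} 5  {4,5,6,7,8,9,10} 5
  8 to go: {1,2,5,6,7,8,9,10} 5  {2,4,5,6,7,8,9,10} 10  {3,4,5,6,7,8,9,10} 5
  9 to go: {1,2,4,5,6,7,8,9,10} 15  {2,3,4,5,6,7,8,9,10} 15
  if 0:j drops first: 30 orders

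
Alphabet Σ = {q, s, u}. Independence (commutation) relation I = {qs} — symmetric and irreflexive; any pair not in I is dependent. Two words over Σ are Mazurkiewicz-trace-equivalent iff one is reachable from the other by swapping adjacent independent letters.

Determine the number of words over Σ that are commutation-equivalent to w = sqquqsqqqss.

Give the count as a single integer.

drop 0:s onto floor
drop 1:q onto floor
drop 2:q onto {1:q}
drop 3:u onto {0:s, 2:q}
drop 4:q onto {3:u}
drop 5:s onto {3:u}
drop 6:q onto {4:q}
drop 7:q onto {6:q}
drop 8:q onto {7:q}
drop 9:s onto {5:s}
drop 10:s onto {9:s}
ground layer = {0:s, 1:q}
drop-orders for the pieces not yet dropped (sum over which currently-grounded one goes next):
  1 to go: {8} 1  {10} 1
  2 to go: {7,8} 1  {8,10} 2  {9,10} 1
  3 to go: {5,9,10} 1  {6,7,8} 1  {7,8,10} 3  {8,9,10} 3
  4 to go: {4,6,7,8} 1  {5,8,9,10} 4  {6,7,8,10} 4  {7,8,9,10} 6
  5 to go: {4,6,7,8,10} 5  {5,7,8,9,10} 10  {6,7,8,9,10} 10
  6 to go: {4,6,7,8,9,10} 15  {5,6,7,8,9,10} 20
  7 to go: {4,5,6,7,8,9,10} 35
  8 to go: {3,4,5,6,7,8,9,10} 35
  9 to go: {0,3,4,5,6,7,8,9,10} 35  {2,3,4,5,6,7,8,9,10} 35
  if 0:s drops first: 35 orders
  if 1:q drops first: 70 orders
heap linearizations: 105

105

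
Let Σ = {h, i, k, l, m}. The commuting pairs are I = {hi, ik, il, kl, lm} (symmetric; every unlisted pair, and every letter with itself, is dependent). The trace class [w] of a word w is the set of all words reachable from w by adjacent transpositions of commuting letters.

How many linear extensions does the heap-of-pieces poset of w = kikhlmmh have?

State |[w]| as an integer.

#0=k has no predecessor
#1=i has no predecessor
#2=k depends on [0:k]
#3=h depends on [2:k]
#4=l depends on [3:h]
#5=m depends on [1:i, 3:h]
#6=m depends on [5:m]
#7=h depends on [4:l, 6:m]
sources: [0:k, 1:i]
N(rest) = Σ N(rest − s) over sources s of rest; N(one piece) = 1:
  size 1 → [7]=1
  size 2 → [4,7]=1  [6,7]=1
  size 3 → [4,6,7]=2  [5,6,7]=1
  size 4 → [1,5,6,7]=1  [4,5,6,7]=3
  size 5 → [1,4,5,6,7]=4  [3,4,5,6,7]=3
  size 6 → [1,3,4,5,6,7]=7  [2,3,4,5,6,7]=3
  first=0(k) contributes 10
  first=1(i) contributes 3
|[w]| = 13

13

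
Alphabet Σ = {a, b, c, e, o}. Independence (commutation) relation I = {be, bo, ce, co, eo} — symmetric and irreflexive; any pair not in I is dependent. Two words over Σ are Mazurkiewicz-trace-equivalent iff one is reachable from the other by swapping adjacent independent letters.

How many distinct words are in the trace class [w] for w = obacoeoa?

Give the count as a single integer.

24

drop 0:o onto floor
drop 1:b onto floor
drop 2:a onto {0:o, 1:b}
drop 3:c onto {2:a}
drop 4:o onto {2:a}
drop 5:e onto {2:a}
drop 6:o onto {4:o}
drop 7:a onto {3:c, 5:e, 6:o}
ground layer = {0:o, 1:b}
drop-orders for the pieces not yet dropped (sum over which currently-grounded one goes next):
  1 to go: {7} 1
  2 to go: {3,7} 1  {5,7} 1  {6,7} 1
  3 to go: {3,5,7} 2  {3,6,7} 2  {4,6,7} 1  {5,6,7} 2
  4 to go: {3,4,6,7} 3  {3,5,6,7} 6  {4,5,6,7} 3
  5 to go: {3,4,5,6,7} 12
  6 to go: {2,3,4,5,6,7} 12
  if 0:o drops first: 12 orders
  if 1:b drops first: 12 orders
heap linearizations: 24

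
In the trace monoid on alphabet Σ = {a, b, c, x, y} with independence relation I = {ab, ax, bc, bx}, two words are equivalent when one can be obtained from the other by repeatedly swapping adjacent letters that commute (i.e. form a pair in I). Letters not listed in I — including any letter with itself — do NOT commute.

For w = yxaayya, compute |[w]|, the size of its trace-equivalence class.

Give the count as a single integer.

piece 0:y — minimal
piece 1:x rests on {0:y}
piece 2:a rests on {0:y}
piece 3:a rests on {2:a}
piece 4:y rests on {1:x, 3:a}
piece 5:y rests on {4:y}
piece 6:a rests on {5:y}
minimal pieces: {0:y}
ways to finish when only these pieces remain (= sum over removing one remaining piece with nothing left below it):
  1 left: {6}→1
  2 left: {5,6}→1
  3 left: {4,5,6}→1
  4 left: {1,4,5,6}→1  {3,4,5,6}→1
  5 left: {1,3,4,5,6}→2  {2,3,4,5,6}→1
  placing 0:y first → 3 extensions

3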